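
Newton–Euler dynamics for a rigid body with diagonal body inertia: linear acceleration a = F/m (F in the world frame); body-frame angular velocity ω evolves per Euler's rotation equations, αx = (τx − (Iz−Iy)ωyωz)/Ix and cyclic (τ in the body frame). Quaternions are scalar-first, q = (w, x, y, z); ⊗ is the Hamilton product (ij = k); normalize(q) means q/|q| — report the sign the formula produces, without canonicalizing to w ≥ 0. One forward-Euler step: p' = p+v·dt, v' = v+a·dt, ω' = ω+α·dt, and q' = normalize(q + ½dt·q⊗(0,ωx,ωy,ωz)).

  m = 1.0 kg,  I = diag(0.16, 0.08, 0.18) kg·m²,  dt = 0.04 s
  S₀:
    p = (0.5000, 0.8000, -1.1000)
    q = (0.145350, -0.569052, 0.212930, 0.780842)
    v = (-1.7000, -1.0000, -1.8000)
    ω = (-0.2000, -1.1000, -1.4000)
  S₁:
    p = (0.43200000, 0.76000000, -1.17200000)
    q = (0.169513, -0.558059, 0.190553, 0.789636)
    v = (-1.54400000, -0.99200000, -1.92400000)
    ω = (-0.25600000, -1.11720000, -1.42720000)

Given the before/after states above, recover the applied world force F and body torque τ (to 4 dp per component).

F = (3.9000, 0.2000, -3.1000)
τ = (-0.0700, -0.0400, -0.1400)

rate change Δω = (-0.05600000, -0.01720000, -0.02720000)
gyro term ω₀×Iω₀ = (0.1540, -0.0056, -0.0176)
τ = I·(Δω/dt) + ω₀×(Iω₀) = (-0.0700, -0.0400, -0.1400)
velocity change Δv = (0.15600000, 0.00800000, -0.12400000)
F = m·Δv/dt = (3.9000, 0.2000, -3.1000)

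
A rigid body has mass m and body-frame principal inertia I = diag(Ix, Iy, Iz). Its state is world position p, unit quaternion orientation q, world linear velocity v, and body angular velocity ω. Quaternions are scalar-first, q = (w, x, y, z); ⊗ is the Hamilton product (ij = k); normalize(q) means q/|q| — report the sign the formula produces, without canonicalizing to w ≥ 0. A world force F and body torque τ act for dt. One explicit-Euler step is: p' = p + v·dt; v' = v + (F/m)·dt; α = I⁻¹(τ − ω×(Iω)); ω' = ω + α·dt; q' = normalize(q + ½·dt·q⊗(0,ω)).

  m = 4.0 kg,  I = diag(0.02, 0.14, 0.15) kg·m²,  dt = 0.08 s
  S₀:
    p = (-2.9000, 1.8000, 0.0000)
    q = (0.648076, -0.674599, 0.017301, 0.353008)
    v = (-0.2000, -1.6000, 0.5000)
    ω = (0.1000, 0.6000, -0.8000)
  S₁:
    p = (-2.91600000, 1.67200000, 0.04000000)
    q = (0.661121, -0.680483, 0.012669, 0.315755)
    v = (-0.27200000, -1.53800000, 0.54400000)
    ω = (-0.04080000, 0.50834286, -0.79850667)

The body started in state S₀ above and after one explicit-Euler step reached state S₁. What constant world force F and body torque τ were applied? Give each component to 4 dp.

Δv = v₁−v₀ = (-0.07200000, 0.06200000, 0.04400000)
m·(v₁−v₀)/dt = (-3.6000, 3.1000, 2.2000)
rate change Δω = (-0.14080000, -0.09165714, 0.00149333)
ω₀×(Iω₀) = (-0.0048, 0.0104, 0.0072)
applied torque τ = (-0.0400, -0.1500, 0.0100)

F = (-3.6000, 3.1000, 2.2000)
τ = (-0.0400, -0.1500, 0.0100)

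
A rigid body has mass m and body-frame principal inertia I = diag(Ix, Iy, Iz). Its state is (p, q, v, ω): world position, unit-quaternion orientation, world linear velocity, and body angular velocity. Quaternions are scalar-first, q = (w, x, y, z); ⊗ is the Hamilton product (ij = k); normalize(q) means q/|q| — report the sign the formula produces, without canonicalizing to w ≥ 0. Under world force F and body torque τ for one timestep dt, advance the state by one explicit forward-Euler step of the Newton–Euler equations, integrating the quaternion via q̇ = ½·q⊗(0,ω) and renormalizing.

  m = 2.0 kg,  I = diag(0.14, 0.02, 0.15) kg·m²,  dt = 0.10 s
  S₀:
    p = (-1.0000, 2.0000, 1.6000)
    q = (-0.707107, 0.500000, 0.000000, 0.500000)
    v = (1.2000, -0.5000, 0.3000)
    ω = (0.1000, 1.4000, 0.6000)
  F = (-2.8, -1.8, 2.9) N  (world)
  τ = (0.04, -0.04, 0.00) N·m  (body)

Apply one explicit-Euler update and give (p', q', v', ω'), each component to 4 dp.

p' = (-0.8800, 1.9500, 1.6300)
q' = (-0.7225, 0.4601, -0.0618, 0.5123)
v' = (1.0600, -0.5900, 0.4450)
ω' = (0.0506, 1.2030, 0.6112)

a = (-1.4000, -0.9000, 1.4500)
p' = p + v·dt = (-0.8800, 1.9500, 1.6300)
v' = v + a·dt = (1.0600, -0.5900, 0.4450)
(τ − ω×Iω)/I = (-0.4943, -1.9700, 0.1120)
ω' = ω + α·dt = (0.0506, 1.2030, 0.6112)
q⊗(0,ω) = (-0.3500000, -0.7707107, -1.2399498, 0.2757358)
q + ½dt·q⊗(0,ω), renormalized = (-0.7225, 0.4601, -0.0618, 0.5123)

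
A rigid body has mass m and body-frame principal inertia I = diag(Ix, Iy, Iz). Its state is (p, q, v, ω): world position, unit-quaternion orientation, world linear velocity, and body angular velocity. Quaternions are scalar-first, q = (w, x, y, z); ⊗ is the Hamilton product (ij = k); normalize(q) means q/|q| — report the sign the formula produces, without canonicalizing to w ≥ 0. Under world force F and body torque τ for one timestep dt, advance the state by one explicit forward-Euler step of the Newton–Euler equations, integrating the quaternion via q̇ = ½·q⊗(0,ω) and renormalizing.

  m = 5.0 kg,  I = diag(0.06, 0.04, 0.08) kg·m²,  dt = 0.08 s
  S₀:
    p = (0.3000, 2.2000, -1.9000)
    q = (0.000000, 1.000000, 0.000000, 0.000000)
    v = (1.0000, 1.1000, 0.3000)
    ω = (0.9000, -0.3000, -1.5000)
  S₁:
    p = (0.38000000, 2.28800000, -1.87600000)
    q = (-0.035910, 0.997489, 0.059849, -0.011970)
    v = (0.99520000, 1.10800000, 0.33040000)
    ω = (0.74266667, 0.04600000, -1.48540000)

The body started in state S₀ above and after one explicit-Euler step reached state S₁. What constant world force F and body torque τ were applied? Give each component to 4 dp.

F = (-0.3000, 0.5000, 1.9000)
τ = (-0.1000, 0.2000, 0.0200)

Δω = ω₁−ω₀ = (-0.15733333, 0.34600000, 0.01460000)
precession coupling = (0.0180, 0.0270, 0.0054)
I·α + gyro = (-0.1000, 0.2000, 0.0200)
Δv = v₁−v₀ = (-0.00480000, 0.00800000, 0.03040000)
m·(v₁−v₀)/dt = (-0.3000, 0.5000, 1.9000)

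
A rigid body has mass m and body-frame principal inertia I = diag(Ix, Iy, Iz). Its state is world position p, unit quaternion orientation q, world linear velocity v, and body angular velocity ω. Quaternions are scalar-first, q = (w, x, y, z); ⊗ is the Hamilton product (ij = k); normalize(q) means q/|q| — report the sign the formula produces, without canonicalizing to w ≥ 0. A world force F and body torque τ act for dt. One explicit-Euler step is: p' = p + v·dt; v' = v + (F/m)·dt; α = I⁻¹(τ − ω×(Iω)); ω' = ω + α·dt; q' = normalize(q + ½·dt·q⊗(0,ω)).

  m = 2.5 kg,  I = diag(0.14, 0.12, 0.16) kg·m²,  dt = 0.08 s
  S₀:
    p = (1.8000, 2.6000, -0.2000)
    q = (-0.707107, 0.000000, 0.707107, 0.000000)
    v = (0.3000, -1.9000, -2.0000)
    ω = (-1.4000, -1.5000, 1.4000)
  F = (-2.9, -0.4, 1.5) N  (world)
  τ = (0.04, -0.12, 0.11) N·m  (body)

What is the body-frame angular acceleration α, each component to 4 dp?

precession coupling ω×(Iω) = (-0.0840, 0.0392, -0.0420)
α = I⁻¹(τ − ω×Iω) = (0.8857, -1.3267, 0.9500)

α = (0.8857, -1.3267, 0.9500)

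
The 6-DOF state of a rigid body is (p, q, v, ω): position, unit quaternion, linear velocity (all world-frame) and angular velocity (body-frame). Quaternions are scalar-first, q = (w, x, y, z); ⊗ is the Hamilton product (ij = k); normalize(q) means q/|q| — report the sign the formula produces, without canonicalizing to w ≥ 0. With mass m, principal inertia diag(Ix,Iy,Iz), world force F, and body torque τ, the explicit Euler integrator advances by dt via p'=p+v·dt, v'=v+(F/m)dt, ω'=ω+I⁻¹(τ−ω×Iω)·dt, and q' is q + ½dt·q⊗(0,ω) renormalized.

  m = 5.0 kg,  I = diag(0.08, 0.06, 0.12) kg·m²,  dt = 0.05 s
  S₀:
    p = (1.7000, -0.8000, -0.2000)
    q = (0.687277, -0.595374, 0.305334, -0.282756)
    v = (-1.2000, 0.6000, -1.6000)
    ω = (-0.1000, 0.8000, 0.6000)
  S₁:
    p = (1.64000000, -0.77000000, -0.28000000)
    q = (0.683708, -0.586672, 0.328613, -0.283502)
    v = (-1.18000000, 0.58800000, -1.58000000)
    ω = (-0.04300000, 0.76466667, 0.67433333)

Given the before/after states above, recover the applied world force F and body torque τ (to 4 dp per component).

F = (2.0000, -1.2000, 2.0000)
τ = (0.1200, -0.0400, 0.1800)

v₁ − v₀ = (0.02000000, -0.01200000, 0.02000000)
applied force F = (2.0000, -1.2000, 2.0000)
Δω = ω₁−ω₀ = (0.05700000, -0.03533333, 0.07433333)
I·α + gyro = (0.1200, -0.0400, 0.1800)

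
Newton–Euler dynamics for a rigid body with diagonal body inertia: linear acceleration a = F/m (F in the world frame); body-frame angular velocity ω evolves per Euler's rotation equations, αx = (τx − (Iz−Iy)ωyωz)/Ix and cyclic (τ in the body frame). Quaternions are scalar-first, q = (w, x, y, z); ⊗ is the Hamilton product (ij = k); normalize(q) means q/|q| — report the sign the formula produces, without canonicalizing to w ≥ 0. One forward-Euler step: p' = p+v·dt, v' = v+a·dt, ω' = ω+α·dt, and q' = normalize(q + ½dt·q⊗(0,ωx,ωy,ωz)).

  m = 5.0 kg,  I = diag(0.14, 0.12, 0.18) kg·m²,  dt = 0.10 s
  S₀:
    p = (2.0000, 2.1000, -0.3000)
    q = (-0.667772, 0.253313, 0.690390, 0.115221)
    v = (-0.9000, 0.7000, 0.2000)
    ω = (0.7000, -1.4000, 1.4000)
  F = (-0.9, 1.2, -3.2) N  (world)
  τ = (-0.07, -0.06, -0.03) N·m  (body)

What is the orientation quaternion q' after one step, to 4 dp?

q' = (-0.6329, 0.2848, 0.7195, 0.0264)

2q̇ = q⊗(0,ω) = (0.6279175, 0.6604150, 0.6608973, -1.7727920)
updated quaternion q' = (-0.6329, 0.2848, 0.7195, 0.0264)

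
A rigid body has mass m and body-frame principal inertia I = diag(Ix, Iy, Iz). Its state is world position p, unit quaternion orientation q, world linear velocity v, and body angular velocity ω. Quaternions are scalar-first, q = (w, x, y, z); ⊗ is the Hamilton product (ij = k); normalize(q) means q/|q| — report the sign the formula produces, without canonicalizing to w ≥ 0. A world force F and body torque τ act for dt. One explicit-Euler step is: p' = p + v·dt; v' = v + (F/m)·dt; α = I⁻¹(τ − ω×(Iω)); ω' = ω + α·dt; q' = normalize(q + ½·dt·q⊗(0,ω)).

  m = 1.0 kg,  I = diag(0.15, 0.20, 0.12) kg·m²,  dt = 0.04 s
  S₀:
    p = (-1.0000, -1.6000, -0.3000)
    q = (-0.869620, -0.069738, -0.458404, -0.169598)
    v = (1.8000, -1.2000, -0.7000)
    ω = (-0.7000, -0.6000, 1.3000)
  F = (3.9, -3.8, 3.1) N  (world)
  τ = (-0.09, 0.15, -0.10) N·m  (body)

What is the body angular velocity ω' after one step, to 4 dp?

ω' = (-0.7406, -0.5645, 1.2597)

ω×(Iω) gyroscopic = (0.0624, -0.0273, 0.0210)
angular accel α = (-1.0160, 0.8865, -1.0083)
new body rate ω' = (-0.7406, -0.5645, 1.2597)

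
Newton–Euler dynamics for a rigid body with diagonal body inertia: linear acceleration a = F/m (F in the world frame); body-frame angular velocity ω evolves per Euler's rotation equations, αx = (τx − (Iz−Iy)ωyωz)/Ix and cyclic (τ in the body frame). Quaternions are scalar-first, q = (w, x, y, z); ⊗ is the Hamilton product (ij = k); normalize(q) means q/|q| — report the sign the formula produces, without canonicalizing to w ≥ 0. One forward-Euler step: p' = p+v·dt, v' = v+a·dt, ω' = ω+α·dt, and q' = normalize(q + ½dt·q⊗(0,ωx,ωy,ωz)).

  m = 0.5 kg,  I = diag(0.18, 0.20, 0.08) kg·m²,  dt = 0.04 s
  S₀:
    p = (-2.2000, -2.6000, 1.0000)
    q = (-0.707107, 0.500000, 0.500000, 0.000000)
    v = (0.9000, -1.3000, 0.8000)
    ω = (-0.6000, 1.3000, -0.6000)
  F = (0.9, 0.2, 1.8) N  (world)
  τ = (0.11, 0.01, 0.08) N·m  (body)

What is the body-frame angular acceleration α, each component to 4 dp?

precession coupling ω×(Iω) = (0.0936, 0.0360, -0.0156)
angular accel α = (0.0911, -0.1300, 1.1950)

α = (0.0911, -0.1300, 1.1950)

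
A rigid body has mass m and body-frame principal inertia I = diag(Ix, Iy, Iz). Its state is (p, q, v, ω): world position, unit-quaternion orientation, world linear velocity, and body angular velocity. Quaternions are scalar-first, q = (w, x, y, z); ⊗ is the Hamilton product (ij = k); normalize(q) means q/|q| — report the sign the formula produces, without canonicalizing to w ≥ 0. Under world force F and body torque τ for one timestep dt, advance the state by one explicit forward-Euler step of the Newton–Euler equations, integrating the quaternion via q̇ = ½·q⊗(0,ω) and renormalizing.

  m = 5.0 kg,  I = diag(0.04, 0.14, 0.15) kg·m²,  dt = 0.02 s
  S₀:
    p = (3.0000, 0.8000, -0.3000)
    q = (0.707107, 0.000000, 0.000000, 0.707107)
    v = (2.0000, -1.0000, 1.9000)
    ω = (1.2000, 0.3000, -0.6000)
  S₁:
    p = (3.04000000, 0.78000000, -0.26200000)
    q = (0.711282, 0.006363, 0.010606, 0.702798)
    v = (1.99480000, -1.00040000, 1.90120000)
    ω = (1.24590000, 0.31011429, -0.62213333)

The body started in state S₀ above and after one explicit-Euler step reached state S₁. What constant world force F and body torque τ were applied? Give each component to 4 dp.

ω₁ − ω₀ = (0.04590000, 0.01011429, -0.02213333)
gyro term ω₀×Iω₀ = (-0.0018, 0.0792, 0.0360)
applied torque τ = (0.0900, 0.1500, -0.1300)
Δv = v₁−v₀ = (-0.00520000, -0.00040000, 0.00120000)
applied force F = (-1.3000, -0.1000, 0.3000)

F = (-1.3000, -0.1000, 0.3000)
τ = (0.0900, 0.1500, -0.1300)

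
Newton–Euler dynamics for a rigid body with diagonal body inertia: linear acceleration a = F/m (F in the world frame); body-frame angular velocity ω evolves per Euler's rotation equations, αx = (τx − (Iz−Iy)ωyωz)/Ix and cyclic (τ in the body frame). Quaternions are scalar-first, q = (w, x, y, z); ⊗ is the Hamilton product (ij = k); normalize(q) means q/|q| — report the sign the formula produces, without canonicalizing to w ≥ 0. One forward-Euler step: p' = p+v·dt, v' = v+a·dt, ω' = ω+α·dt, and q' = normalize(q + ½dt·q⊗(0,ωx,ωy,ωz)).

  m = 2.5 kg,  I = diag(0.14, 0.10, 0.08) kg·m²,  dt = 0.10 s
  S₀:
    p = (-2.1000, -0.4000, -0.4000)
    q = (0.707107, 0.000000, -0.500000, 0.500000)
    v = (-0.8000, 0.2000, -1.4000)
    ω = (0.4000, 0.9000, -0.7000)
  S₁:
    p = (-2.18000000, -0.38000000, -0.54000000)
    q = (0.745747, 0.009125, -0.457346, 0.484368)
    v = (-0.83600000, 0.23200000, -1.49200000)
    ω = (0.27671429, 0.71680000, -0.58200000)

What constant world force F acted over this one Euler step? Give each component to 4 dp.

Δv = v₁−v₀ = (-0.03600000, 0.03200000, -0.09200000)
m·(v₁−v₀)/dt = (-0.9000, 0.8000, -2.3000)

F = (-0.9000, 0.8000, -2.3000)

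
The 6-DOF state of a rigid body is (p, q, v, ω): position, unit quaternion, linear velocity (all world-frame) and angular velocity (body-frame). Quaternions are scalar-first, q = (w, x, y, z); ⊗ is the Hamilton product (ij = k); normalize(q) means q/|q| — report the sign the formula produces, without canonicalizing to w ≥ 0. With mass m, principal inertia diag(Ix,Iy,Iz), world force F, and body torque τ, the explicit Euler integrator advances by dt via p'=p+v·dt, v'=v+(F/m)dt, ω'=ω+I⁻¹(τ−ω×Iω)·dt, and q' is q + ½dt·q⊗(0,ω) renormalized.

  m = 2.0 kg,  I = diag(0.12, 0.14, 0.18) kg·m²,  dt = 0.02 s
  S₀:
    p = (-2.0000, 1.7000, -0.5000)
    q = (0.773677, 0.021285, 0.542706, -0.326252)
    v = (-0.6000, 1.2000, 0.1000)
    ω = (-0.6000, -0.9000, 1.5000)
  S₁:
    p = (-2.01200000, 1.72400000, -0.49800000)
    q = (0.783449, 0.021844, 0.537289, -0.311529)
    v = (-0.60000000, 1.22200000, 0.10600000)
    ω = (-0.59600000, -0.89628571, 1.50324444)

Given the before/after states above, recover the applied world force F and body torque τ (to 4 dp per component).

v₁ − v₀ = (0.00000000, 0.02200000, 0.00600000)
F = m·Δv/dt = (0.0000, 2.2000, 0.6000)
ω₁ − ω₀ = (0.00400000, 0.00371429, 0.00324444)
I·α + gyro = (-0.0300, 0.0800, 0.0400)

F = (0.0000, 2.2000, 0.6000)
τ = (-0.0300, 0.0800, 0.0400)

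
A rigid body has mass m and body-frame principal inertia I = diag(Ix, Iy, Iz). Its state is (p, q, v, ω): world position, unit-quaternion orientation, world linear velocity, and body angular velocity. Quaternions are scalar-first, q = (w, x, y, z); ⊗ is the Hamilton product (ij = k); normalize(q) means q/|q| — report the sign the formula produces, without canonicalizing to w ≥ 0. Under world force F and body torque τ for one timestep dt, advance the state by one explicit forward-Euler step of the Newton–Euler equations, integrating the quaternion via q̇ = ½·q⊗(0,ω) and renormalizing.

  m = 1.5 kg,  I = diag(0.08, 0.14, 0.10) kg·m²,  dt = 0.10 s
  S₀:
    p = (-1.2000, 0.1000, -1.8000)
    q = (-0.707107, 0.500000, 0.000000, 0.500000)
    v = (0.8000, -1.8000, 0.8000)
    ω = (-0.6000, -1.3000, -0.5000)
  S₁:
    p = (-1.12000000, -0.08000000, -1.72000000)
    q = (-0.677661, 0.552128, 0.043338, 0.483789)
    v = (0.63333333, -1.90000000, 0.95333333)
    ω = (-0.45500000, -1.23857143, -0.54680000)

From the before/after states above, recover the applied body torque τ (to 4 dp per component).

ω₁ − ω₀ = (0.14500000, 0.06142857, -0.04680000)
ω₀×(Iω₀) = (-0.0260, -0.0060, 0.0468)
applied torque τ = (0.0900, 0.0800, 0.0000)

τ = (0.0900, 0.0800, 0.0000)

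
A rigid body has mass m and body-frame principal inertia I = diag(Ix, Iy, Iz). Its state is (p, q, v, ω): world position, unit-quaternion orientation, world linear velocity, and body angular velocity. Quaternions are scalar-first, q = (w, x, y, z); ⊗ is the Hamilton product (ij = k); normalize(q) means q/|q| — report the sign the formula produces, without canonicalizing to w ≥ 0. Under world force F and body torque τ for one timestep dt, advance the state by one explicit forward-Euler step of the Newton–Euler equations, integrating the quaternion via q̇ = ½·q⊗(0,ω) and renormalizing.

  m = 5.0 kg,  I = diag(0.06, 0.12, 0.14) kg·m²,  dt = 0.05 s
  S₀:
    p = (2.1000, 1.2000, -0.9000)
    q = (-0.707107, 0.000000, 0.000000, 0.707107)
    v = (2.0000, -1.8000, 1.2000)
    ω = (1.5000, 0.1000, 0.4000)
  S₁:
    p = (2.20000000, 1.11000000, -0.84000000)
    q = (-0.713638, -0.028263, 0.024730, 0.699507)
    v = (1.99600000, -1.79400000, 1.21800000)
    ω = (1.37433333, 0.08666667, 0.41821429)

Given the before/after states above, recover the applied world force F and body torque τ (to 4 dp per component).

rate change Δω = (-0.12566667, -0.01333333, 0.01821429)
gyro term ω₀×Iω₀ = (0.0008, -0.0480, 0.0090)
I·α + gyro = (-0.1500, -0.0800, 0.0600)
Δv = v₁−v₀ = (-0.00400000, 0.00600000, 0.01800000)
applied force F = (-0.4000, 0.6000, 1.8000)

F = (-0.4000, 0.6000, 1.8000)
τ = (-0.1500, -0.0800, 0.0600)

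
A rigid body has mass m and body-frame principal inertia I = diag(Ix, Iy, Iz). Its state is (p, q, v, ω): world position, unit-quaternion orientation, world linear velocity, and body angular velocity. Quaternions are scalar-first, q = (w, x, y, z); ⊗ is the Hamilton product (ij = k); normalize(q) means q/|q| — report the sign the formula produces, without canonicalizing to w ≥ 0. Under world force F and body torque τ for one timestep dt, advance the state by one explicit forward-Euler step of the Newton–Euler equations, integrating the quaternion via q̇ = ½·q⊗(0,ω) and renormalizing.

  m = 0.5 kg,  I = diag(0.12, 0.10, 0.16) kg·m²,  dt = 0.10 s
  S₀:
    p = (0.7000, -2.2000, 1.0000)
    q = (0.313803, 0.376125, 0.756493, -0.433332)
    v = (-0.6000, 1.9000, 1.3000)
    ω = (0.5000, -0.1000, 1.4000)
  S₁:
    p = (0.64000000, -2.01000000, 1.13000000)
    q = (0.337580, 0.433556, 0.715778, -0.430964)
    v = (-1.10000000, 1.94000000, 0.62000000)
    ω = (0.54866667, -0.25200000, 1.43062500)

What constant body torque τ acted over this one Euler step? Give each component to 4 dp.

τ = (0.0500, -0.1800, 0.0500)

Δω = ω₁−ω₀ = (0.04866667, -0.15200000, 0.03062500)
precession coupling = (-0.0084, -0.0280, 0.0010)
I·α + gyro = (0.0500, -0.1800, 0.0500)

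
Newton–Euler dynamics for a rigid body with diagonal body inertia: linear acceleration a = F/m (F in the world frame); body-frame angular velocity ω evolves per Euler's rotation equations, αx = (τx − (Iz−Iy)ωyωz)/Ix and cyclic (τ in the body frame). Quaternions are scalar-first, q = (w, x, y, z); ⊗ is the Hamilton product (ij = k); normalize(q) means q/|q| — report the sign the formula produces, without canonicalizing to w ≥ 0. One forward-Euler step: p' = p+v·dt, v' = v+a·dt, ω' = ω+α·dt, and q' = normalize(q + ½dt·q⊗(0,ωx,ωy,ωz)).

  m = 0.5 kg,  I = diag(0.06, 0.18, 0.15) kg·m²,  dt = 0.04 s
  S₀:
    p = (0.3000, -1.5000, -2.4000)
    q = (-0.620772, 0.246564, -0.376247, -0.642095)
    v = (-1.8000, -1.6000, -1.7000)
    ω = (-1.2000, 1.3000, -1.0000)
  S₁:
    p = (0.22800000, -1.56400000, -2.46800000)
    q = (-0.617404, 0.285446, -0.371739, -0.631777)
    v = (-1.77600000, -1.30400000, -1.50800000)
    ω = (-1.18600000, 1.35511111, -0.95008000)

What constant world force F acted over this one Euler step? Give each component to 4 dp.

Δv = v₁−v₀ = (0.02400000, 0.29600000, 0.19200000)
applied force F = (0.3000, 3.7000, 2.4000)

F = (0.3000, 3.7000, 2.4000)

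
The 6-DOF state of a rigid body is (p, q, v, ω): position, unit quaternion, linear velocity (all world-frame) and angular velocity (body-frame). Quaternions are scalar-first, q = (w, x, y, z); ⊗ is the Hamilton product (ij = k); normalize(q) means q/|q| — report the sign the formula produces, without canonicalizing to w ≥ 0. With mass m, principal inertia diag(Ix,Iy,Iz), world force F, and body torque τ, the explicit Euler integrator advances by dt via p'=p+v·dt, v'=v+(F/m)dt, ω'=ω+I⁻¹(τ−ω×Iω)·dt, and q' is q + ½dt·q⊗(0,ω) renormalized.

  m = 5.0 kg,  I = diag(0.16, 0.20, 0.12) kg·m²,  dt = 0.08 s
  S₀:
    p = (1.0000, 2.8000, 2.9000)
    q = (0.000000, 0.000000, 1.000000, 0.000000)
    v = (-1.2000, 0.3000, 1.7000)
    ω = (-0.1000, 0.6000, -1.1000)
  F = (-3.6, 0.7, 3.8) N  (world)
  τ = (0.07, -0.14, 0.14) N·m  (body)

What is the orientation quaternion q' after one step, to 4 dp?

q' = (-0.0240, -0.0439, 0.9987, 0.0040)

Hamilton product q⊗(0,ω) = (-0.6000000, -1.1000000, 0.0000000, 0.1000000)
q + ½dt·q⊗(0,ω), renormalized = (-0.0240, -0.0439, 0.9987, 0.0040)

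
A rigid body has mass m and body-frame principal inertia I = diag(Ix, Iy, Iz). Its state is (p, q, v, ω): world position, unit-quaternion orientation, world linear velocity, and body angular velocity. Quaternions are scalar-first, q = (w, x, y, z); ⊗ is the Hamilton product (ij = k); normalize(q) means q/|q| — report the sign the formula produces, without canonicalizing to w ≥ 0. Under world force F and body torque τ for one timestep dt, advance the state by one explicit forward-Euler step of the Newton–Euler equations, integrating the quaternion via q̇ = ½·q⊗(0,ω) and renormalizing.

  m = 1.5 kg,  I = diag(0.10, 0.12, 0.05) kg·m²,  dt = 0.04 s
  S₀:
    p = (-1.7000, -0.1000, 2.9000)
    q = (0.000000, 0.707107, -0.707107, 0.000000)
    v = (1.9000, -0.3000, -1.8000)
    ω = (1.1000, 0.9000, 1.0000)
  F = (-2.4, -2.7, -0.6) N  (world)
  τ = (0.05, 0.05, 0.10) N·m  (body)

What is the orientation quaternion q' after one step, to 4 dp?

q⊗(0,ω) = (-0.1414214, -0.7071070, -0.7071070, 1.4142140)
updated quaternion q' = (-0.0028, 0.6925, -0.7208, 0.0283)

q' = (-0.0028, 0.6925, -0.7208, 0.0283)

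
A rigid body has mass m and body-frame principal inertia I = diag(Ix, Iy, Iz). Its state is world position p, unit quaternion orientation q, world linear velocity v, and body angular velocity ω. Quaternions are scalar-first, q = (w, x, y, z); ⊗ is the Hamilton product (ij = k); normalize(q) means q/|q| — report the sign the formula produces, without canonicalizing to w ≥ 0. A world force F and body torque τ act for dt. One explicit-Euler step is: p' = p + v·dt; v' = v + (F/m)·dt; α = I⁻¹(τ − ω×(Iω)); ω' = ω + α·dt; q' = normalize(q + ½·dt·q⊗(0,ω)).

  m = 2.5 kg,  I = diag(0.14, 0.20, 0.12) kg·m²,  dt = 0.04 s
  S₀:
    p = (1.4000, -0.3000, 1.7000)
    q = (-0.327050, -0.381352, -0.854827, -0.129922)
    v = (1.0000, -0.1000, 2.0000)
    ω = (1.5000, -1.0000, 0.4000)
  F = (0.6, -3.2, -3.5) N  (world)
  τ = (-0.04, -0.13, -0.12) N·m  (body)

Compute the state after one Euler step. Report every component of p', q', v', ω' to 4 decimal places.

p' = (1.4400, -0.3040, 1.7800)
q' = (-0.3314, -0.4003, -0.8486, -0.0992)
v' = (1.0096, -0.1512, 1.9440)
ω' = (1.4794, -1.0284, 0.3900)

linear accel F/m = (0.2400, -1.2800, -1.4000)
p' = p + v·dt = (1.4400, -0.3040, 1.7800)
v + (F/m)dt = (1.0096, -0.1512, 1.9440)
gyro term ω×Iω = (0.0320, 0.0120, -0.0900)
α = I⁻¹(τ − ω×Iω) = (-0.5143, -0.7100, -0.2500)
ω + α·dt = (1.4794, -1.0284, 0.3900)
2q̇ = q⊗(0,ω) = (-0.2308302, -0.9624278, 0.2847078, 1.5327725)
q' = normalize(q + ½dt·q⊗(0,ω)) = (-0.3314, -0.4003, -0.8486, -0.0992)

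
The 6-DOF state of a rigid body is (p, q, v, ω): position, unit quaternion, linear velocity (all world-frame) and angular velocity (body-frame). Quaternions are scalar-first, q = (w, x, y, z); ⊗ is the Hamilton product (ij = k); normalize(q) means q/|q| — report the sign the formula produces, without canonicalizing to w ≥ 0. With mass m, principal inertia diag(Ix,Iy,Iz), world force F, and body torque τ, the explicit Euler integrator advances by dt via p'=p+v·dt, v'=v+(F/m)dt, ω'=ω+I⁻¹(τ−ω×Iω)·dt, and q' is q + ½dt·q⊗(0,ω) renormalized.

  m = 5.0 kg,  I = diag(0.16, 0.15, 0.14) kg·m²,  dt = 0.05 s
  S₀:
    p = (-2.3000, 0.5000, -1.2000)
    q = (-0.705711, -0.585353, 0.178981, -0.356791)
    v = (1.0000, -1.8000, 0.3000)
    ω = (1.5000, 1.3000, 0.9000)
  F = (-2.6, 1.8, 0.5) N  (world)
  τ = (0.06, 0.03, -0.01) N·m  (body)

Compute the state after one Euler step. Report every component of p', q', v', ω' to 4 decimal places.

new position p' = (-2.2500, 0.4100, -1.1850)
v' = v + a·dt = (0.9740, -1.7820, 0.3050)
ω×(Iω) gyroscopic = (-0.0117, 0.0270, -0.0195)
angular accel α = (0.4481, 0.0200, 0.0679)
ω + α·dt = (1.5224, 1.3010, 0.9034)
Hamilton product q⊗(0,ω) = (0.9664661, -0.4336553, -0.9257931, -1.6645703)
q' = normalize(q + ½dt·q⊗(0,ω)) = (-0.6805, -0.5953, 0.1556, -0.3978)

p' = (-2.2500, 0.4100, -1.1850)
q' = (-0.6805, -0.5953, 0.1556, -0.3978)
v' = (0.9740, -1.7820, 0.3050)
ω' = (1.5224, 1.3010, 0.9034)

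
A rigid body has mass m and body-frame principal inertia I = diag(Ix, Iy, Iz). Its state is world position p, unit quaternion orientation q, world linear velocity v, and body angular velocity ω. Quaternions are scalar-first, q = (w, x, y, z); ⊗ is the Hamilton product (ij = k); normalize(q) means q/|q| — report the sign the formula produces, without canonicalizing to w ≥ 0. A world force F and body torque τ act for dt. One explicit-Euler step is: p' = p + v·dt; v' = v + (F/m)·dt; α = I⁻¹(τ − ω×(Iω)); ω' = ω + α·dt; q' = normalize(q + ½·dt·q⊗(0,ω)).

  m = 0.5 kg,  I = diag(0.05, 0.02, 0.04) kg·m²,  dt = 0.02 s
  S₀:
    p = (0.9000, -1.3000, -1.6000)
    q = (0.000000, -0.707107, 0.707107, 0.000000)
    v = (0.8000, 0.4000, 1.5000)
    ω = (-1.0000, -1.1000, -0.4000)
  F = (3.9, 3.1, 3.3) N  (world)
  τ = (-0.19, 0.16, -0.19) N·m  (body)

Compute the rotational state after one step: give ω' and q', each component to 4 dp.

precession coupling ω×(Iω) = (0.0088, 0.0040, -0.0330)
angular accel α = (-3.9760, 7.8000, -3.9250)
new body rate ω' = (-1.0795, -0.9440, -0.4785)
q⊗(0,ω) = (0.0707107, -0.2828428, -0.2828428, 1.4849247)
q + ½dt·q⊗(0,ω), renormalized = (0.0007, -0.7099, 0.7042, 0.0148)

ω' = (-1.0795, -0.9440, -0.4785)
q' = (0.0007, -0.7099, 0.7042, 0.0148)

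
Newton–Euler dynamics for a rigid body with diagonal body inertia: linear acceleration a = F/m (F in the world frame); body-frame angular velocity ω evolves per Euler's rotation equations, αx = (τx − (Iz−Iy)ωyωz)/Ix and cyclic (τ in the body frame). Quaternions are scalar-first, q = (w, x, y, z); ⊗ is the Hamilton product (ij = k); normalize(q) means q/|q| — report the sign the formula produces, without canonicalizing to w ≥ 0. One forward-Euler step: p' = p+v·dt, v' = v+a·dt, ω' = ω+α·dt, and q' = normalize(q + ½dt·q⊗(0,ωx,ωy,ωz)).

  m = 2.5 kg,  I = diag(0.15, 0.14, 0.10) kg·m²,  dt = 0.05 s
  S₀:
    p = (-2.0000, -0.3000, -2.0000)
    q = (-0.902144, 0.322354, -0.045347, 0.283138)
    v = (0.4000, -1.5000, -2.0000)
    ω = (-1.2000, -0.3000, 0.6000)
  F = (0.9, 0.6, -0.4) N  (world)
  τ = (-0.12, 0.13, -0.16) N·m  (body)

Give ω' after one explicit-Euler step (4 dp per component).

ω' = (-1.2424, -0.2407, 0.5218)

ω×(Iω) gyroscopic = (0.0072, -0.0360, -0.0036)
(τ − ω×Iω)/I = (-0.8480, 1.1857, -1.5640)
ω + α·dt = (-1.2424, -0.2407, 0.5218)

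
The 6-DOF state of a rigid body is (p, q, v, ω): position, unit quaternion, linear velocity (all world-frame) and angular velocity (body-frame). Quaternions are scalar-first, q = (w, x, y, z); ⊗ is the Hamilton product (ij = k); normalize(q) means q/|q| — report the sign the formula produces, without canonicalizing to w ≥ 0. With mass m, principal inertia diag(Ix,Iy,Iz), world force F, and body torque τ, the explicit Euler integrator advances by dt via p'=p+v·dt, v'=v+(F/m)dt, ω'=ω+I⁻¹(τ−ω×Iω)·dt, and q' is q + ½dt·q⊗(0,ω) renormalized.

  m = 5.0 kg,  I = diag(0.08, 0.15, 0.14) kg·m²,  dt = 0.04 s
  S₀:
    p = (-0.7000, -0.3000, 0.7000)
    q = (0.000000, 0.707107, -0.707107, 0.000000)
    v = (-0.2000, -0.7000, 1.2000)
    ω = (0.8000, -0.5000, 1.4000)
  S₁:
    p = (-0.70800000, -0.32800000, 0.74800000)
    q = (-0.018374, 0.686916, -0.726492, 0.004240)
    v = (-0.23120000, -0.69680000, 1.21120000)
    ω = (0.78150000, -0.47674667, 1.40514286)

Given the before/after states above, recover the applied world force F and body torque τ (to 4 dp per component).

F = (-3.9000, 0.4000, 1.4000)
τ = (-0.0300, 0.0200, -0.0100)

Δω = ω₁−ω₀ = (-0.01850000, 0.02325333, 0.00514286)
τ = I·(Δω/dt) + ω₀×(Iω₀) = (-0.0300, 0.0200, -0.0100)
v₁ − v₀ = (-0.03120000, 0.00320000, 0.01120000)
F = m·Δv/dt = (-3.9000, 0.4000, 1.4000)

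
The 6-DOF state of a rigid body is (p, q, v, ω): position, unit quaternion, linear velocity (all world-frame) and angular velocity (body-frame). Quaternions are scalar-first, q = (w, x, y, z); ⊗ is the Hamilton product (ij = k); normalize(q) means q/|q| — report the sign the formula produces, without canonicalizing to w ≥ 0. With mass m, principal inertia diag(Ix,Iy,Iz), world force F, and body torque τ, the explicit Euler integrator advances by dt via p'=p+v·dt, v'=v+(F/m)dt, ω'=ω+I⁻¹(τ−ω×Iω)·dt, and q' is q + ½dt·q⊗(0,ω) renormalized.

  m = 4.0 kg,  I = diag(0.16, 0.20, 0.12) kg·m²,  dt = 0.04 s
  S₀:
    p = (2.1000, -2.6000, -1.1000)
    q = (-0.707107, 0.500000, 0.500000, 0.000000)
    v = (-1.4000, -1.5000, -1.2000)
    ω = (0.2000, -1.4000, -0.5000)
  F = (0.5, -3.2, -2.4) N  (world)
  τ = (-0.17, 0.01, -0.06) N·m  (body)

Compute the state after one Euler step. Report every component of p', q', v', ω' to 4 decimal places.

p' = (2.0440, -2.6600, -1.1480)
q' = (-0.6948, 0.4920, 0.5246, -0.0089)
v' = (-1.3950, -1.5320, -1.2240)
ω' = (0.1715, -1.3972, -0.5163)

p' = p + v·dt = (2.0440, -2.6600, -1.1480)
v' = v + a·dt = (-1.3950, -1.5320, -1.2240)
(τ − ω×Iω)/I = (-0.7125, 0.0700, -0.4067)
ω' = ω + α·dt = (0.1715, -1.3972, -0.5163)
2q̇ = q⊗(0,ω) = (0.6000000, -0.3914214, 1.2399498, -0.4464465)
q + ½dt·q⊗(0,ω), renormalized = (-0.6948, 0.4920, 0.5246, -0.0089)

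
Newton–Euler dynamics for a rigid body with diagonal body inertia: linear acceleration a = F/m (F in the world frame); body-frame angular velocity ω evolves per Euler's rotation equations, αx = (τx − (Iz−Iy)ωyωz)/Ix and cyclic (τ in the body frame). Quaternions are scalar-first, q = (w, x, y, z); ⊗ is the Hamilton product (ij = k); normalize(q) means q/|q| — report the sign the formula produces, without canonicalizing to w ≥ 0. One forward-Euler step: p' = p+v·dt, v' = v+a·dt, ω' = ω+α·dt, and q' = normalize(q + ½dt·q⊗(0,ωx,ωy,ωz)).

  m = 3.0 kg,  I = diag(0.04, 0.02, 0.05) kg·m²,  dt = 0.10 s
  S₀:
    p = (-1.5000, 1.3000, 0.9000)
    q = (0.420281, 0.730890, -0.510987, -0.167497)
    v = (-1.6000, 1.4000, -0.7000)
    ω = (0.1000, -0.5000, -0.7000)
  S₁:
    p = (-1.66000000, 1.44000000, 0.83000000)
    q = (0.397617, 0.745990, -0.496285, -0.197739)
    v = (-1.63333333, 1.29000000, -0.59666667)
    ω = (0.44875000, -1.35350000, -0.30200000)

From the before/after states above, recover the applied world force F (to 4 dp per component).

v₁ − v₀ = (-0.03333333, -0.11000000, 0.10333333)
F = m·Δv/dt = (-1.0000, -3.3000, 3.1000)

F = (-1.0000, -3.3000, 3.1000)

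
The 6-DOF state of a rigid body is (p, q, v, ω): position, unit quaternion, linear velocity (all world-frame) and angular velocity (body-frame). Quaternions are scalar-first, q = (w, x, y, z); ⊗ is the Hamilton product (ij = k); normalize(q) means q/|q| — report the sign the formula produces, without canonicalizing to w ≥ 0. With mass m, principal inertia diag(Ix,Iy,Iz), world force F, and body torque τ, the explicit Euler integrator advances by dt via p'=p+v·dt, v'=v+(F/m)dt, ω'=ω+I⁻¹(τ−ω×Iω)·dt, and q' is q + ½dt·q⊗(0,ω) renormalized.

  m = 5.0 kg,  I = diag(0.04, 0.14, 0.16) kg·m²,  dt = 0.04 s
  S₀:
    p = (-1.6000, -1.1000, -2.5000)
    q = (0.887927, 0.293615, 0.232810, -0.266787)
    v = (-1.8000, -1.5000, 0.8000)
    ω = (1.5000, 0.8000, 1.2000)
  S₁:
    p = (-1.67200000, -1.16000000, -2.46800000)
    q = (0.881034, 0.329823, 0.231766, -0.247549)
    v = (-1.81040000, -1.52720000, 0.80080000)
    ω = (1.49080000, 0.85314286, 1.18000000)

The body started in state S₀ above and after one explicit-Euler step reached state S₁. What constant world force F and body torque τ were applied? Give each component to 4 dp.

velocity change Δv = (-0.01040000, -0.02720000, 0.00080000)
applied force F = (-1.3000, -3.4000, 0.1000)
Δω = ω₁−ω₀ = (-0.00920000, 0.05314286, -0.02000000)
ω₀×(Iω₀) = (0.0192, -0.2160, 0.1200)
I·α + gyro = (0.0100, -0.0300, 0.0400)

F = (-1.3000, -3.4000, 0.1000)
τ = (0.0100, -0.0300, 0.0400)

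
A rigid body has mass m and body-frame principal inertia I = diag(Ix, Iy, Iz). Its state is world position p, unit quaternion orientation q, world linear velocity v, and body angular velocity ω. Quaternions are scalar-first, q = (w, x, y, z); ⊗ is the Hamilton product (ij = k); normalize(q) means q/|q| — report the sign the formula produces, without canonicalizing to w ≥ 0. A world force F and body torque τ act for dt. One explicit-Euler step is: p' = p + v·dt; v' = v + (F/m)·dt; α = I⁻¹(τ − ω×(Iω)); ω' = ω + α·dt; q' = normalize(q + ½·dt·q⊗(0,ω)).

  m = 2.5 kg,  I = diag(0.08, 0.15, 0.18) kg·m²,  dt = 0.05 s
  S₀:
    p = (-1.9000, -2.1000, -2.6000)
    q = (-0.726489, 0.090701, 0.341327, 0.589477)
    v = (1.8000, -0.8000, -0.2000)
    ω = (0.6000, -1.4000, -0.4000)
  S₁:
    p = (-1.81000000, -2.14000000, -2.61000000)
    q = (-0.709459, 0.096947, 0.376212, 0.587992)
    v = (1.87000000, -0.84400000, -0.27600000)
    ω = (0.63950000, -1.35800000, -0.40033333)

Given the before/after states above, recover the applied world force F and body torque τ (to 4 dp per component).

F = (3.5000, -2.2000, -3.8000)
τ = (0.0800, 0.1500, -0.0600)

ω₁ − ω₀ = (0.03950000, 0.04200000, -0.00033333)
ω₀×(Iω₀) = (0.0168, 0.0240, -0.0588)
applied torque τ = (0.0800, 0.1500, -0.0600)
velocity change Δv = (0.07000000, -0.04400000, -0.07600000)
m·(v₁−v₀)/dt = (3.5000, -2.2000, -3.8000)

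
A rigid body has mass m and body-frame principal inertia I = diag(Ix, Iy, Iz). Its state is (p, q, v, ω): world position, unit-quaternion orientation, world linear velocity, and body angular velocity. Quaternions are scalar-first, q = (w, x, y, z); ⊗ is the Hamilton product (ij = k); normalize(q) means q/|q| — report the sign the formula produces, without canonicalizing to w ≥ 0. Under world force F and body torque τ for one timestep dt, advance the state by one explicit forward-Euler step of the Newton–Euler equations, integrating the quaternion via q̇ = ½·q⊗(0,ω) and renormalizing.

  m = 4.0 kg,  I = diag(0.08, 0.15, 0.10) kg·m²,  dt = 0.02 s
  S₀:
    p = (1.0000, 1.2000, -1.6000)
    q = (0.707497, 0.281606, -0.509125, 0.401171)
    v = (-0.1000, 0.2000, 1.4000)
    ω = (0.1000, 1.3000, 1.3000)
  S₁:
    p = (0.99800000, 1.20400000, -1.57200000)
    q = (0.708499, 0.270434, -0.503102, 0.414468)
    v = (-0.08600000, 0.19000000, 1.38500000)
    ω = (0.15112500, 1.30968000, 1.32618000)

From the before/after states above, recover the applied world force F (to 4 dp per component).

F = (2.8000, -2.0000, -3.0000)

v₁ − v₀ = (0.01400000, -0.01000000, -0.01500000)
applied force F = (2.8000, -2.0000, -3.0000)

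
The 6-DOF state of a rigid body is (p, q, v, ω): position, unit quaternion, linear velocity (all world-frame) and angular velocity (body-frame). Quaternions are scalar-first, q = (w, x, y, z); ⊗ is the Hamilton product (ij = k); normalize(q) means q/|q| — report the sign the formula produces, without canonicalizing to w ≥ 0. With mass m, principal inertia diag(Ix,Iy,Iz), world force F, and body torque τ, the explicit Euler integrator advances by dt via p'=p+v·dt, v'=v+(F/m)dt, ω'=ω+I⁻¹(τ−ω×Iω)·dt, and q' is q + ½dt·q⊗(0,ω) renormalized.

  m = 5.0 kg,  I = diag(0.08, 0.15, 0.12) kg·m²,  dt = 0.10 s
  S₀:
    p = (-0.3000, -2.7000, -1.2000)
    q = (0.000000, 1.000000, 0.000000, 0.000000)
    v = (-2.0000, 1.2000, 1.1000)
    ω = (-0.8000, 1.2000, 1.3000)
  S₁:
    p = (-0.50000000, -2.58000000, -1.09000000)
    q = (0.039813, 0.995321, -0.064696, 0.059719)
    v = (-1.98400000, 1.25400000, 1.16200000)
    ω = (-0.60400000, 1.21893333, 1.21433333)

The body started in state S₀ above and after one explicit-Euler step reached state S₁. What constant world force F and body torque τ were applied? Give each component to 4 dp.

velocity change Δv = (0.01600000, 0.05400000, 0.06200000)
applied force F = (0.8000, 2.7000, 3.1000)
Δω = ω₁−ω₀ = (0.19600000, 0.01893333, -0.08566667)
I·α + gyro = (0.1100, 0.0700, -0.1700)

F = (0.8000, 2.7000, 3.1000)
τ = (0.1100, 0.0700, -0.1700)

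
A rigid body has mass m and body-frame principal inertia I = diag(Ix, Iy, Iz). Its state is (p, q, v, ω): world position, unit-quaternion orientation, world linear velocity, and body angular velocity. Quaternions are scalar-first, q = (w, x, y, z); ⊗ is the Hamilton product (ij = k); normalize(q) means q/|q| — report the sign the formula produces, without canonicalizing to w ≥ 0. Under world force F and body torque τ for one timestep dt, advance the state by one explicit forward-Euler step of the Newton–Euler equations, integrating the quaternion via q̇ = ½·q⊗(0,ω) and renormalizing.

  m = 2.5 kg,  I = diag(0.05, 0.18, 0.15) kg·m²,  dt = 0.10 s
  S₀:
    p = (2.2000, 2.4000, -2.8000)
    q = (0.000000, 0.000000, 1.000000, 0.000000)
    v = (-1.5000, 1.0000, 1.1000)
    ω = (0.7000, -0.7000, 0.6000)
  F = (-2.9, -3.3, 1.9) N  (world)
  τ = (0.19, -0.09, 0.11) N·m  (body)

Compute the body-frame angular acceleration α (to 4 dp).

α = (3.5480, -0.2667, 1.1580)

precession coupling ω×(Iω) = (0.0126, -0.0420, -0.0637)
α = I⁻¹(τ − ω×Iω) = (3.5480, -0.2667, 1.1580)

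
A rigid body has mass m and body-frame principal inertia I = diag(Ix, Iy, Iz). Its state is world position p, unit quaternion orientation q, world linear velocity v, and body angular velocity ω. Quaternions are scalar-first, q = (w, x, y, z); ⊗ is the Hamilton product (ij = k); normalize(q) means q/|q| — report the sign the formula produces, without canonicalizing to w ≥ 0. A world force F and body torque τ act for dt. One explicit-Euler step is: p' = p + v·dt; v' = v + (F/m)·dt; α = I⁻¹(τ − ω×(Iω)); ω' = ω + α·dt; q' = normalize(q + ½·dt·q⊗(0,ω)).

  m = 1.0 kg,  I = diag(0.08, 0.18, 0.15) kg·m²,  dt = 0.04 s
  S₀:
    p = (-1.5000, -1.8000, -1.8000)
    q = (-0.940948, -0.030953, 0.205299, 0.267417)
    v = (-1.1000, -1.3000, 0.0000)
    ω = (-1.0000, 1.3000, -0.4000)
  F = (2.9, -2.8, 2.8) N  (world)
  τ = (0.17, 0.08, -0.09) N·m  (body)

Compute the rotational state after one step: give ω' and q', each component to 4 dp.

α = I⁻¹(τ − ω×Iω) = (1.9300, 0.6000, 0.2667)
ω' = ω + α·dt = (-0.9228, 1.3240, -0.3893)
q⊗(0,ω) = (-0.1908749, 0.5111863, -1.5030306, 0.5414393)
q + ½dt·q⊗(0,ω), renormalized = (-0.9442, -0.0207, 0.1751, 0.2781)

ω' = (-0.9228, 1.3240, -0.3893)
q' = (-0.9442, -0.0207, 0.1751, 0.2781)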